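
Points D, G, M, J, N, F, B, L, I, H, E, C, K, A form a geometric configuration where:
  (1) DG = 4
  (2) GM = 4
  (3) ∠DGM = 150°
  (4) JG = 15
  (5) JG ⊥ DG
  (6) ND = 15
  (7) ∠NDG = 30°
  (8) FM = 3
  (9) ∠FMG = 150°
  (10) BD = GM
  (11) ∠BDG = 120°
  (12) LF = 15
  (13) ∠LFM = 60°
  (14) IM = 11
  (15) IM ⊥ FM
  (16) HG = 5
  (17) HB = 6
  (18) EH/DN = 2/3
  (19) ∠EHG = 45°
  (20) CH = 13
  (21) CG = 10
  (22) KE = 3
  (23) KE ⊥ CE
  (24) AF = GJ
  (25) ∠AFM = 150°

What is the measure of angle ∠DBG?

From the given relations: BD = GM = 4.
Step 1: By the law of cosines on triangle BDG: BG² = 4² + 4² − 2·4·4·cos(120°) = 48, so BG = 4·√3.
Step 2: By the inverse law of cosines on triangle DBG: cos(∠DBG) = (4² + (4·√3)² − 4²) / (2·4·4·√3) = 48/55.43 = 0.866, so ∠DBG = 30°.

Therefore, the measure of angle ∠DBG = 30°.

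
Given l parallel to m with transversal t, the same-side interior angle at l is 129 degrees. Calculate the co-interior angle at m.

Co-interior angles sum to 180: 180 - 129 = 51 degrees.

51 degrees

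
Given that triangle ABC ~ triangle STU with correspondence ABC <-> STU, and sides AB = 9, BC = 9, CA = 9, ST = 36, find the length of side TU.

k = 36/9 = 4. TU = 4 * 9 = 36.

36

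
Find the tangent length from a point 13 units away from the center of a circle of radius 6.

tangent = √(d² - r²) = √(13² - 6²) = √(169 - 36) = √133 = sqrt(133)

sqrt(133)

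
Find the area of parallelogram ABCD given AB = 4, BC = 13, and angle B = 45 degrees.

Area = a * b * sin(theta)
Area = 4 * 13 * sin(45 degrees)
Area = 52 * sqrt(2)/2
Area = 26*sqrt(2)

26*sqrt(2)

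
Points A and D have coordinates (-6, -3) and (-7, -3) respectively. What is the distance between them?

d = sqrt((-1)^2 + (0)^2) = sqrt(1) = 1

1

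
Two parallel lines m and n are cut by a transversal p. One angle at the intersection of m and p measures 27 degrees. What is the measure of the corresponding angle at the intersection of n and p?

Corresponding angles formed by parallel lines and a transversal are equal.
The given angle is 27 degrees.
The corresponding angle = 27 degrees.

27 degrees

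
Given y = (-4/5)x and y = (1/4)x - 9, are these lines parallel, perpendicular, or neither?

Slope of line 1: m1 = -4/5
Slope of line 2: m2 = 1/4
For parallel lines we need equal slopes: -4/5 != 1/4.
For perpendicular lines we need m1*m2 = -1: (-4/5)(1/4) = -1/5 != -1.
Since neither condition holds, the lines are neither parallel nor perpendicular.

Neither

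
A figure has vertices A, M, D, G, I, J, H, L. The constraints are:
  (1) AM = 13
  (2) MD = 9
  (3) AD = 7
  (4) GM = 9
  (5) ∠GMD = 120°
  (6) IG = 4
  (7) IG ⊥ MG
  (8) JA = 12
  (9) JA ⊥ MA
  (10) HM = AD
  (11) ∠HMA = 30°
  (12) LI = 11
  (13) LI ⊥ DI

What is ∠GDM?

Step 1: By the law of cosines on triangle DMG: DG² = 9² + 9² − 2·9·9·cos(120°) = 243, so DG = 9·√3.
Step 2: By the inverse law of cosines on triangle GDM: cos(∠GDM) = ((9·√3)² + 9² − 9²) / (2·9·√3·9) = 243/280.59 = 0.866, so ∠GDM = 30°.

Therefore, the measure of angle ∠GDM = 30°.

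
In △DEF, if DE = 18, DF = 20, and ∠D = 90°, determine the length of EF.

Since angle D = 90°, this is a right triangle and the law of cosines reduces to the Pythagorean theorem.
EF^2 = 18^2 + 20^2 = 724
EF = 2*sqrt(181)

2*sqrt(181)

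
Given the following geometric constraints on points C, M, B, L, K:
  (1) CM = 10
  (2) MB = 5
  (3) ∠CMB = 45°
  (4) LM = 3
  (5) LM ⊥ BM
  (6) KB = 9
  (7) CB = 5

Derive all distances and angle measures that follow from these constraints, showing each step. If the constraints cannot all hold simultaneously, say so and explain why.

These constraints are not satisfiable: (1), (2) and (3) already determine CB: by the law of cosines CB² = 10² + 5² − 2·10·5·cos(45°) = 54.29, so CB ≈ 7.37, which contradicts (7) CB = 5. No planar figure meets all of them, so nothing further can be derived.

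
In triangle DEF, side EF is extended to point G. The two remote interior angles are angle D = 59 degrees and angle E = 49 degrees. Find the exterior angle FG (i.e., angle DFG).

By the exterior angle theorem, an exterior angle of a triangle equals the sum of the two remote interior angles.
Exterior angle = angle D + angle E
Exterior angle = 59 + 49 = 108 degrees

108 degrees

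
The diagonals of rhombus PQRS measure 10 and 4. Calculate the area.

Area of a rhombus = (d1 * d2) / 2
Area = (10 * 4) / 2
Area = 40 / 2
Area = 20

20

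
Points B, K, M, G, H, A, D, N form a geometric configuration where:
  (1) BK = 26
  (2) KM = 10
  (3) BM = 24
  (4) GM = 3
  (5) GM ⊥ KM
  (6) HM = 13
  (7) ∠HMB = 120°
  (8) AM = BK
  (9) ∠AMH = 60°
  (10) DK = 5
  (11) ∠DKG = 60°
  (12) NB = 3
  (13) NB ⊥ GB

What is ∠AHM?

From the given relations: AM = BK = 26.
Step 1: By the law of cosines on triangle HMA: HA² = 13² + 26² − 2·13·26·cos(60°) = 507, so HA = 13·√3.
Step 2: By the inverse law of cosines on triangle AHM: cos(∠AHM) = ((13·√3)² + 13² − 26²) / (2·13·√3·13) = 0/585.43 = 0, so ∠AHM = 90°.

Therefore, the measure of angle ∠AHM = 90°.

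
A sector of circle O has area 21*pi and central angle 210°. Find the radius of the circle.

r² = 360 × 21*pi / (π × 210) = 36, so r = 6.

6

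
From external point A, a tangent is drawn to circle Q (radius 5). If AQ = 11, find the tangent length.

Let T be the point of tangency. Then QT ⊥ AT (radius ⊥ tangent).
In right triangle QTA: QA² = QT² + AT²
11² = 5² + AT²
AT² = 96, AT = 4*sqrt(6)

4*sqrt(6)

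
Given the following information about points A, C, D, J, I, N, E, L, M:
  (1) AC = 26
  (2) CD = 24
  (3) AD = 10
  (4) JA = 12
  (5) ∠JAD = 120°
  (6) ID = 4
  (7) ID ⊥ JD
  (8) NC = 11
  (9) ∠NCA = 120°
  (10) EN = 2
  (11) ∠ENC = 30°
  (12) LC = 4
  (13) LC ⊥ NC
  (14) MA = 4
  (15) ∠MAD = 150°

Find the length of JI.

Step 1: By the law of cosines on triangle JAD: JD² = 12² + 10² − 2·12·10·cos(120°) = 364, so JD = 2·√91.
Step 2: By the law of cosines on triangle JDI: JI² = (2·√91)² + 4² − 2·2·√91·4·cos(90°) = 380, so JI = 2·√95.

Therefore, the length of JI = 2·√95.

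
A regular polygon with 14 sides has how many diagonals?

Each of the 14 vertices connects to 11 non-adjacent vertices via diagonals.
Total connections = 14 × 11 = 154, but each diagonal is counted twice.
Number of diagonals = 154 / 2 = 77.

77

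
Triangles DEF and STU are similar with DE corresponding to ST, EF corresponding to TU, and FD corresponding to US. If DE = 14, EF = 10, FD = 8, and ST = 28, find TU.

Since the triangles are similar, the ratio of corresponding sides is constant.
Scale factor k = ST / DE = 28 / 14 = 2
TU = k * EF = 2 * 10 = 20

20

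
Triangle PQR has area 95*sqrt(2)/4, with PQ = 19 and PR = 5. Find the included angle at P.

Area = (1/2) * a * b * sin(C)
sin(C) = 2 * Area / (a * b)
sin(C) = 2 * 95*sqrt(2)/4 / (19 * 5)
sin(C) = sqrt(2)/2
C = arcsin(sqrt(2)/2) = 45°
Since sin(180° - C) = sin(C), the obtuse angle 135° gives the same area, so C = 45° or C = 135°.

45° or 135°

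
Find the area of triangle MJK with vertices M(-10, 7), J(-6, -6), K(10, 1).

Using the Shoelace formula for a triangle:
Area = (1/2)|x0(y1 - y2) + x1(y2 - y0) + x2(y0 - y1)|
Area = (1/2)|-10(-6 - 1) + -6(1 - 7) + 10(7 - -6)|
Area = (1/2)|70 + 36 + 130|
Area = (1/2)|236|
Area = (1/2)(236)
Area = 118

118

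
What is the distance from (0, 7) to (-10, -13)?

d = sqrt((-10)^2 + (-20)^2) = sqrt(500) = 10*sqrt(5)

10*sqrt(5)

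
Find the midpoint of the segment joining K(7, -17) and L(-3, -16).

M = ((x₁ + x₂)/2, (y₁ + y₂)/2)
= ((7 + -3)/2, (-17 + -16)/2)
= (4/2, -33/2) = (2, -33/2)

(2, -33/2)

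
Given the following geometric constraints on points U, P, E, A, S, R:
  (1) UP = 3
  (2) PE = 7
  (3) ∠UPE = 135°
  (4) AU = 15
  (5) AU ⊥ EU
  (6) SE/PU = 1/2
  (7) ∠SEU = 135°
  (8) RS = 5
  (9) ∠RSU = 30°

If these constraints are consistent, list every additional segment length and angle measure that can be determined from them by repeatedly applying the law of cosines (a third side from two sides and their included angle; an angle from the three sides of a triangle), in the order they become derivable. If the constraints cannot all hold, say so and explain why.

The constraints are consistent. Derivable facts, in order:
After 1 step:
- UE ≈ 9.36
After 2 steps:
- EA ≈ 17.68
- US ≈ 10.48
- ∠EUP = 31.91°
- ∠PEU = 13.09°
After 3 steps:
- UR ≈ 6.64
- ∠AEU = 58.02°
- ∠EAU = 31.98°
- ∠ESU = 39.19°
- ∠EUS = 5.81°
After 4 steps:
- ∠RUS = 22.12°
- ∠SRU = 127.88°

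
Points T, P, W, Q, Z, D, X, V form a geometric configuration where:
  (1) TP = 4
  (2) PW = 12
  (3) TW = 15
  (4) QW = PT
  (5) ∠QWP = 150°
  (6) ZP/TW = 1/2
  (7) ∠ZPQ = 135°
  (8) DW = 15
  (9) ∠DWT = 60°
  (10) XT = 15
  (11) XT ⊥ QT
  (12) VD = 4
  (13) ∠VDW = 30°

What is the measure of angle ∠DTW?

Step 1: By the law of cosines on triangle TWD: TD² = 15² + 15² − 2·15·15·cos(60°) = 225, so TD = 15.
Step 2: By the inverse law of cosines on triangle DTW: cos(∠DTW) = (15² + 15² − 15²) / (2·15·15) = 225/450 = 0.5, so ∠DTW = 60°.

Therefore, the measure of angle ∠DTW = 60°.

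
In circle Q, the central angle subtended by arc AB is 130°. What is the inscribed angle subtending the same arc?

An inscribed angle intercepts an arc from a point on the circle, while the central angle intercepts the same arc from the center.
The inscribed angle is always half the central angle: 130° / 2 = 65°.

65°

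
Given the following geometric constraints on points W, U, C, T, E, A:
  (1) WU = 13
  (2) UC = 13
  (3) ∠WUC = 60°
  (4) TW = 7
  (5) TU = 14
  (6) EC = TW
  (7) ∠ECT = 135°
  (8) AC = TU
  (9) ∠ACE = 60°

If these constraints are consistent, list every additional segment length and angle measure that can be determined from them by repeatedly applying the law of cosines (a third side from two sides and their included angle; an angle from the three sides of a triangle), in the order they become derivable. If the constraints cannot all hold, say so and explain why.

The constraints are consistent. Derivable facts, in order:
After 1 step:
- EA = 7·√3
- WC = 13
- ∠TUW = 29.76°
- ∠TWU = 83.06°
- ∠UTW = 67.19°
After 2 steps:
- ∠AEC = 90°
- ∠CAE = 30°
- ∠CWU = 60°
- ∠UCW = 60°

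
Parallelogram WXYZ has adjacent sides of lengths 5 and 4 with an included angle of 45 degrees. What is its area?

The area of a parallelogram equals the product of two adjacent sides times the sine of the included angle.
This is because the height equals 4 * sin(45°) = 2*sqrt(2).
Area = 5 * 2*sqrt(2) = 10*sqrt(2)

10*sqrt(2)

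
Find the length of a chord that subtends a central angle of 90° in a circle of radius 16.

Chord = 2(16) sin(45°) = 16*sqrt(2)

16*sqrt(2)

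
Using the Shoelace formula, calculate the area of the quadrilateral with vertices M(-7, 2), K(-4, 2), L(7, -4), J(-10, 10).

The Shoelace formula works by pairing each vertex with the next (cycling back to the first).
For each pair, compute x_i*y_(i+1) - x_(i+1)*y_i:
  (-7*2 - -4*2) = -6
  (-4*-4 - 7*2) = 2
  (7*10 - -10*-4) = 30
  (-10*2 - -7*10) = 50
Taking half the absolute value of the total: Area = (1/2)(76) = 38.

38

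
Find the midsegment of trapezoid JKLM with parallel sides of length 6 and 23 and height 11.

midsegment = (6 + 23) / 2 = 29 / 2 = 29/2

29/2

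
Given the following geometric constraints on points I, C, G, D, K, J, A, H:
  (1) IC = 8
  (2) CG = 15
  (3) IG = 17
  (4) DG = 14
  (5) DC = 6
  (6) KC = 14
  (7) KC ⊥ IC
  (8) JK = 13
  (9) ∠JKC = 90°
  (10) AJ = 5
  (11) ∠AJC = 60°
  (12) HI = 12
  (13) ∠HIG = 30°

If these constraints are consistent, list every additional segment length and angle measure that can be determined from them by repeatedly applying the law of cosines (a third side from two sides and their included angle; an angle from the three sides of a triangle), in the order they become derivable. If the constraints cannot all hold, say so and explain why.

The constraints are consistent. Derivable facts, in order:
After 1 step:
- CJ ≈ 19.1
- GH ≈ 8.93
- IK = 2·√65
- ∠CDG = 87.61°
- ∠CGD = 23.56°
- ∠CGI = 28.07°
- ∠CIG = 61.93°
- ∠DCG = 68.83°
- ∠GCI = 90°
After 2 steps:
- CA ≈ 17.16
- ∠CIK = 60.26°
- ∠CJK = 47.12°
- ∠CKI = 29.74°
- ∠GHI = 107.76°
- ∠HGI = 42.24°
- ∠JCK = 42.88°
After 3 steps:
- ∠ACJ = 14.62°
- ∠CAJ = 105.38°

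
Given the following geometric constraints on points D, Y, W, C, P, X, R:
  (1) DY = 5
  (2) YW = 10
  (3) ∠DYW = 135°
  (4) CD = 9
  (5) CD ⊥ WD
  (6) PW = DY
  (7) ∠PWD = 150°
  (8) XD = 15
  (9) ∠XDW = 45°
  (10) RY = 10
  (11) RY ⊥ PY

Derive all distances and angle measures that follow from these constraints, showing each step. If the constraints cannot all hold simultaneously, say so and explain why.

The constraints are consistent.

From the given relations:
  PW = DY = 5

Step 1: From DY = 5, YW = 10, and ∠DYW = 135°, by the law of cosines:
  DW² = DY² + YW² - 2·DY·YW·cos(135°) = 25 + 100 + 70.71 = 195.7
  DW ≈ 13.99

Step 2: From DW = 13.99, WP = 5, and ∠DWP = 150°, by the law of cosines:
  DP² = DW² + WP² - 2·DW·WP·cos(150°) = 195.7 + 25 + 121.2 = 341.9
  DP ≈ 18.49

Step 3: From WD = 13.99, DC = 9, and ∠WDC = 90°, by the law of cosines:
  WC² = WD² + DC² - 2·WD·DC·cos(90°) = 195.7 + 81 - 0 = 276.7
  WC ≈ 16.63

Step 4: From WD = 13.99, DX = 15, and ∠WDX = 45°, by the law of cosines:
  WX² = WD² + DX² - 2·WD·DX·cos(45°) = 195.7 + 225 - 296.8 = 123.9
  WX ≈ 11.13

Step 5: From DW = 13.99, DY = 5, WY = 10, by the inverse law of cosines:
  cos(∠WDY) = (DW² + DY² - WY²) / (2·DW·DY)
  ∠WDY = 30.36°

Step 6: From WD = 13.99, WY = 10, DY = 5, by the inverse law of cosines:
  cos(∠DWY) = (WD² + WY² - DY²) / (2·WD·WY)
  ∠DWY = 14.64°

Step 7: From DP = 18.49, DW = 13.99, PW = 5, by the inverse law of cosines:
  cos(∠PDW) = (DP² + DW² - PW²) / (2·DP·DW)
  ∠PDW = 7.77°

Step 8: From WC = 16.63, WD = 13.99, CD = 9, by the inverse law of cosines:
  cos(∠CWD) = (WC² + WD² - CD²) / (2·WC·WD)
  ∠CWD = 32.75°

Step 9: From WD = 13.99, WX = 11.13, DX = 15, by the inverse law of cosines:
  cos(∠DWX) = (WD² + WX² - DX²) / (2·WD·WX)
  ∠DWX = 72.31°

Step 10: From CD = 9, CW = 16.63, DW = 13.99, by the inverse law of cosines:
  cos(∠DCW) = (CD² + CW² - DW²) / (2·CD·CW)
  ∠DCW = 57.25°

Step 11: From PD = 18.49, PW = 5, DW = 13.99, by the inverse law of cosines:
  cos(∠DPW) = (PD² + PW² - DW²) / (2·PD·PW)
  ∠DPW = 22.23°

Step 12: From XD = 15, XW = 11.13, DW = 13.99, by the inverse law of cosines:
  cos(∠DXW) = (XD² + XW² - DW²) / (2·XD·XW)
  ∠DXW = 62.69°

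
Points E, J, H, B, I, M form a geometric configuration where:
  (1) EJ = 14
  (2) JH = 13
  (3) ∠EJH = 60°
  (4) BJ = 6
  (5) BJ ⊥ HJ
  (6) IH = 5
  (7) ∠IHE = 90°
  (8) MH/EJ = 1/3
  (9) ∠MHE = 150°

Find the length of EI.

Step 1: By the law of cosines on triangle EJH: EH² = 14² + 13² − 2·14·13·cos(60°) = 183, so EH = √183.
Step 2: By the law of cosines on triangle EHI: EI² = √183² + 5² − 2·√183·5·cos(90°) = 208, so EI = 4·√13.

Therefore, the length of EI = 4·√13.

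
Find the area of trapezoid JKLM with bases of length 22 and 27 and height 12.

Area of a trapezoid = (base1 + base2) * height / 2
Area = (22 + 27) * 12 / 2
Area = 49 * 12 / 2
Area = 588 / 2
Area = 294

294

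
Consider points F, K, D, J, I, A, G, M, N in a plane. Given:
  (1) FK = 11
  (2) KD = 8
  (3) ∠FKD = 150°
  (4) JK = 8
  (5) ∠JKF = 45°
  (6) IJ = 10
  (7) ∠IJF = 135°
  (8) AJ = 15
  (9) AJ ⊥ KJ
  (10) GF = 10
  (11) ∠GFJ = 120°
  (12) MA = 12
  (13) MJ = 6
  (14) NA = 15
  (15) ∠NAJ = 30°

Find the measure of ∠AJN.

Step 1: By the law of cosines on triangle JAN: JN² = 15² + 15² − 2·15·15·cos(30°) = 60.29, so JN ≈ 7.76.
Step 2: By the inverse law of cosines on triangle AJN: cos(∠AJN) = (15² + 7.76² − 15²) / (2·15·7.76) = 60.29/232.94 = 0.2588, so ∠AJN = 75°.

Therefore, the measure of angle ∠AJN = 75°.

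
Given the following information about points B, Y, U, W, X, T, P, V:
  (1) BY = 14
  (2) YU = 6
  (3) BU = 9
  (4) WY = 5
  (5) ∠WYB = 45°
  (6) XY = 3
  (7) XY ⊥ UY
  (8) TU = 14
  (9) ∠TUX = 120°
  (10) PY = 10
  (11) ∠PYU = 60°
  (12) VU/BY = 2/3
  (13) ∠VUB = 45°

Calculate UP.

Step 1: By the law of cosines on triangle UYP: UP² = 6² + 10² − 2·6·10·cos(60°) = 76, so UP = 2·√19.

Therefore, the length of UP = 2·√19.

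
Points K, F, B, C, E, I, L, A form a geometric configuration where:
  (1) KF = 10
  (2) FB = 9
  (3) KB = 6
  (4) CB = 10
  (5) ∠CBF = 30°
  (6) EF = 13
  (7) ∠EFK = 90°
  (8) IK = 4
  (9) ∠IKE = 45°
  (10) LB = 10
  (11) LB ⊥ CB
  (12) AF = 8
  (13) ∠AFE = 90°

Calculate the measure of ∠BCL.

Step 1: By the law of cosines on triangle CBL: CL² = 10² + 10² − 2·10·10·cos(90°) = 200, so CL = 10·√2.
Step 2: By the inverse law of cosines on triangle BCL: cos(∠BCL) = (10² + (10·√2)² − 10²) / (2·10·10·√2) = 200/282.84 = 0.7071, so ∠BCL = 45°.

Therefore, the measure of angle ∠BCL = 45°.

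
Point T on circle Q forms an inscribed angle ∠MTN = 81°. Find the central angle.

Central angle = 2 × 81° = 162° (inscribed angle theorem).

162°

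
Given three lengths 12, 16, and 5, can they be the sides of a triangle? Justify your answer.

Check all three triangle inequalities:
12 + 16 = 28 > 5 ✓
12 + 5 = 17 > 16 ✓
16 + 5 = 21 > 12 ✓
All conditions hold, so these sides form a valid triangle.

Yes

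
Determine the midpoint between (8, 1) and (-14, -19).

M = ((x₁ + x₂)/2, (y₁ + y₂)/2)
= ((8 + -14)/2, (1 + -19)/2)
= (-6/2, -18/2) = (-3, -9)

(-3, -9)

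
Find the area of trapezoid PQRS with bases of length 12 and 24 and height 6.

Area of a trapezoid = (base1 + base2) * height / 2
Area = (12 + 24) * 6 / 2
Area = 36 * 6 / 2
Area = 216 / 2
Area = 108

108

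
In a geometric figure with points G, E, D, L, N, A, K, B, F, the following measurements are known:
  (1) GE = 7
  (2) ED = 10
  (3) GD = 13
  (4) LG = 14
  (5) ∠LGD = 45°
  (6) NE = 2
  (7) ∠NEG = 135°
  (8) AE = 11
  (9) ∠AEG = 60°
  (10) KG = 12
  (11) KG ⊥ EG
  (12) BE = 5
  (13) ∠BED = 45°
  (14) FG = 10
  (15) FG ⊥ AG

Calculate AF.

Step 1: By the law of cosines on triangle GEA: GA² = 7² + 11² − 2·7·11·cos(60°) = 93, so GA = √93.
Step 2: By the law of cosines on triangle AGF: AF² = √93² + 10² − 2·√93·10·cos(90°) = 193, so AF = √193.

Therefore, the length of AF = √193.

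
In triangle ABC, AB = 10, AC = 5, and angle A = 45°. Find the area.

When two sides and the included angle are known, the area formula is (1/2)ab sin(C).
The height from one side to the opposite vertex is 5 sin(45°) = 5*sqrt(2)/2.
Area = (1/2) * 10 * 5*sqrt(2)/2 = 25*sqrt(2)/2.

25*sqrt(2)/2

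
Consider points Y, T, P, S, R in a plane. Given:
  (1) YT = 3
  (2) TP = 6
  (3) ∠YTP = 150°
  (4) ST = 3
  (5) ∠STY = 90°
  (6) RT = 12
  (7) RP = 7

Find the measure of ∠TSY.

Step 1: By the law of cosines on triangle STY: SY² = 3² + 3² − 2·3·3·cos(90°) = 18, so SY = 3·√2.
Step 2: By the inverse law of cosines on triangle TSY: cos(∠TSY) = (3² + (3·√2)² − 3²) / (2·3·3·√2) = 18/25.46 = 0.7071, so ∠TSY = 45°.

Therefore, the measure of angle ∠TSY = 45°.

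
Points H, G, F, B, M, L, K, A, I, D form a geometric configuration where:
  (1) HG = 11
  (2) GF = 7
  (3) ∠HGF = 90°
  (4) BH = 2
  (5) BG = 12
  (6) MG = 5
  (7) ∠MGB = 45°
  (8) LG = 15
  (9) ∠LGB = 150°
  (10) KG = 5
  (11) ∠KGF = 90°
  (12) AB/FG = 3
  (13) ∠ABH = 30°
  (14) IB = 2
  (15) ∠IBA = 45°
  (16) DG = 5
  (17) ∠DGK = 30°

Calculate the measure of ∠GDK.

Step 1: By the law of cosines on triangle DGK: DK² = 5² + 5² − 2·5·5·cos(30°) = 6.7, so DK ≈ 2.59.
Step 2: By the inverse law of cosines on triangle GDK: cos(∠GDK) = (5² + 2.59² − 5²) / (2·5·2.59) = 6.7/25.88 = 0.2588, so ∠GDK = 75°.

Therefore, the measure of angle ∠GDK = 75°.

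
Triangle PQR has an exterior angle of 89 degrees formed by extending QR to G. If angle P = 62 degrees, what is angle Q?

By the exterior angle theorem: exterior angle = sum of remote interior angles.
89 = 62 + angle Q
angle Q = 89 - 62 = 27 degrees

27 degrees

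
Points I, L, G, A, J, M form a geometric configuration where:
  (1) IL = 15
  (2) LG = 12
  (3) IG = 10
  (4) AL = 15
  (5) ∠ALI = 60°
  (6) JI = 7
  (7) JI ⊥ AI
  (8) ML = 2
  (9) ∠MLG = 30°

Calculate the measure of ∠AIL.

Step 1: By the law of cosines on triangle ILA: IA² = 15² + 15² − 2·15·15·cos(60°) = 225, so IA = 15.
Step 2: By the inverse law of cosines on triangle AIL: cos(∠AIL) = (15² + 15² − 15²) / (2·15·15) = 225/450 = 0.5, so ∠AIL = 60°.

Therefore, the measure of angle ∠AIL = 60°.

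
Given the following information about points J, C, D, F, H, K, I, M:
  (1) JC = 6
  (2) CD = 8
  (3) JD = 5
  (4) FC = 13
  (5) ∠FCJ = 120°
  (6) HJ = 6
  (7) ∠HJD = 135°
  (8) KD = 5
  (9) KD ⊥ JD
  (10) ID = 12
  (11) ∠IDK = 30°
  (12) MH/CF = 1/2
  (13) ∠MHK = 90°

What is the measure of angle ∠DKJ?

Step 1: By the law of cosines on triangle KDJ: KJ² = 5² + 5² − 2·5·5·cos(90°) = 50, so KJ = 5·√2.
Step 2: By the inverse law of cosines on triangle DKJ: cos(∠DKJ) = (5² + (5·√2)² − 5²) / (2·5·5·√2) = 50/70.71 = 0.7071, so ∠DKJ = 45°.

Therefore, the measure of angle ∠DKJ = 45°.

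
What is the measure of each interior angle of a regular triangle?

Each interior angle of a regular n-gon is (n - 2) * 180 / n.
For n = 3: (3 - 2) * 180 / 3 = 180/3 = 60 degrees.

60 degrees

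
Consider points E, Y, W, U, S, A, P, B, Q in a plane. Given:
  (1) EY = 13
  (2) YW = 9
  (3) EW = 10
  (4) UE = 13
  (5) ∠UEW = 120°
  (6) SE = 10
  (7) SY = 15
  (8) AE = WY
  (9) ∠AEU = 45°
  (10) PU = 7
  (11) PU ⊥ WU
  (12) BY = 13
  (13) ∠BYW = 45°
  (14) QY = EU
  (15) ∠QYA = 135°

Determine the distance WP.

Step 1: By the law of cosines on triangle UEW: UW² = 13² + 10² − 2·13·10·cos(120°) = 399, so UW ≈ 19.97.
Step 2: By the law of cosines on triangle WUP: WP² = 19.97² + 7² − 2·19.97·7·cos(90°) = 448, so WP = 8·√7.

Therefore, the length of WP = 8·√7.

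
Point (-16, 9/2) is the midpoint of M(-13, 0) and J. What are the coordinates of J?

Using the midpoint formula: M = ((x1 + x2)/2, (y1 + y2)/2)
We know M = (-16, 9/2) and M = (-13, 0)
For x: -16 = (-13 + x2)/2, so x2 = 2*-16 - -13 = -19
For y: 9/2 = (0 + y2)/2, so y2 = 2*9/2 - 0 = 9
J = (-19, 9)

(-19, 9)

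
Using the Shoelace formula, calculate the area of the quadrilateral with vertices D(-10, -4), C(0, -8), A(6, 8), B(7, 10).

Using the Shoelace formula for a quadrilateral (vertices in order):
Area = (1/2)|sum of (x_i * y_(i+1) - x_(i+1) * y_i)|
Terms: (-10*-8 - 0*-4) = 80, (0*8 - 6*-8) = 48, (6*10 - 7*8) = 4, (7*-4 - -10*10) = 72
Sum = 204
Area = (1/2)(204) = 102

102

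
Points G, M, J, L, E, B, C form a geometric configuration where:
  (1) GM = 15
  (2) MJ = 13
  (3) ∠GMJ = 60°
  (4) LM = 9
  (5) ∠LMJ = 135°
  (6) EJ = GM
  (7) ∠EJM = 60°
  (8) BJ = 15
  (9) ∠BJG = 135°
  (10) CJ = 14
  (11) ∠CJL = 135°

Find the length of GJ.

Step 1: By the law of cosines on triangle GMJ: GJ² = 15² + 13² − 2·15·13·cos(60°) = 199, so GJ = √199.

Therefore, the length of GJ = √199.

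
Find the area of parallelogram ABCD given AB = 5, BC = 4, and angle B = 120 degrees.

Area = a * b * sin(theta)
Area = 5 * 4 * sin(120 degrees)
Area = 20 * sqrt(3)/2
Area = 10*sqrt(3)

10*sqrt(3)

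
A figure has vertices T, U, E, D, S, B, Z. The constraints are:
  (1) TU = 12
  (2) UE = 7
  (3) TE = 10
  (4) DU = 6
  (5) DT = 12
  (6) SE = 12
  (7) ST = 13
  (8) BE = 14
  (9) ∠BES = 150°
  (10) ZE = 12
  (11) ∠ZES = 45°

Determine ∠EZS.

Step 1: By the law of cosines on triangle ZES: ZS² = 12² + 12² − 2·12·12·cos(45°) = 84.35, so ZS ≈ 9.18.
Step 2: By the inverse law of cosines on triangle EZS: cos(∠EZS) = (12² + 9.18² − 12²) / (2·12·9.18) = 84.35/220.43 = 0.3827, so ∠EZS = 67.5°.

Therefore, the measure of angle ∠EZS = 67.5°.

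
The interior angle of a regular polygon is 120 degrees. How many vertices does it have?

Exterior angle = 180 - 120 = 60. n = 360 / 60 = 6.

6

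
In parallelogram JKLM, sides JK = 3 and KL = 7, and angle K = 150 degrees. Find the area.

Area = 3 * 7 * sin(150°) = 21 * 1/2 = 21/2

21/2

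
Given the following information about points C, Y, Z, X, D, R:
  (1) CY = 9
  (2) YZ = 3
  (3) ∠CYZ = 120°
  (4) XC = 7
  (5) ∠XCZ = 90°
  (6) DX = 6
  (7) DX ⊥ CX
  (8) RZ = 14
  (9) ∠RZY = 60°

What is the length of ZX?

Step 1: By the law of cosines on triangle ZYC: ZC² = 3² + 9² − 2·3·9·cos(120°) = 117, so ZC = 3·√13.
Step 2: By the law of cosines on triangle ZCX: ZX² = (3·√13)² + 7² − 2·3·√13·7·cos(90°) = 166, so ZX = √166.

Therefore, the length of ZX = √166.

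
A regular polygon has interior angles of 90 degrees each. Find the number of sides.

Each interior angle of a regular n-gon is (n - 2) * 180 / n.
Setting this equal to 90:
(n - 2) * 180 / n = 90
Each exterior angle = 180 - 90 = 90 degrees.
Since exterior angles sum to 360: n = 360 / 90 = 4.

4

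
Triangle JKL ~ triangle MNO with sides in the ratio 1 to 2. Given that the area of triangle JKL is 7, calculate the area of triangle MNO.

The ratio of areas of similar triangles = (side ratio)^2.
Side ratio = 1:2, so area ratio = 1:4.
Area of MNO / Area of JKL = 4/1
Area of MNO = 7 * 4/1 = 28

28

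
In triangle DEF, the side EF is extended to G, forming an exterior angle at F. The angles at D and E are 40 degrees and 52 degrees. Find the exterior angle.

Exterior angle = 40 + 52 = 92 degrees (exterior angle theorem).

92 degrees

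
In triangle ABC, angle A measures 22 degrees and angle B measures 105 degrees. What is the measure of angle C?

angle C = 180 - 22 - 105 = 53 degrees.

53 degrees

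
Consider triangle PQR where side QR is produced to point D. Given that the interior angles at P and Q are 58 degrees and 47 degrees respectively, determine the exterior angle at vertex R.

By the exterior angle theorem, an exterior angle of a triangle equals the sum of the two remote interior angles.
Exterior angle = angle P + angle Q
Exterior angle = 58 + 47 = 105 degrees

105 degrees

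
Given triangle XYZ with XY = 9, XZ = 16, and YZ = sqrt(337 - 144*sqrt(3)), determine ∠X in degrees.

When all three sides of a triangle are known, the law of cosines can be rearranged to find any angle.
cos(C) = (a² + b² - c²) / (2ab) gives cos(X) = sqrt(3)/2.
Taking the inverse cosine: X = 30°.

30°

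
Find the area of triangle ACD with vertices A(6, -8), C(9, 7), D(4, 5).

Shoelace: Area = (1/2)|6(7-5) + 9(5--8) + 4(-8-7)| = (1/2)(69) = 69/2

69/2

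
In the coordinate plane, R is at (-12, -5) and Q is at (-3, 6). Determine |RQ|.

d = sqrt((-3 - -12)^2 + (6 - -5)^2)
d = sqrt(9^2 + 11^2)
d = sqrt(81 + 121)
d = sqrt(202)

sqrt(202)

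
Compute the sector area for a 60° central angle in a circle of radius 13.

Sector area = πr² × θ/360
= π × 13² × 1/6
= π × 169 × 1/6
= 169*pi/6

169*pi/6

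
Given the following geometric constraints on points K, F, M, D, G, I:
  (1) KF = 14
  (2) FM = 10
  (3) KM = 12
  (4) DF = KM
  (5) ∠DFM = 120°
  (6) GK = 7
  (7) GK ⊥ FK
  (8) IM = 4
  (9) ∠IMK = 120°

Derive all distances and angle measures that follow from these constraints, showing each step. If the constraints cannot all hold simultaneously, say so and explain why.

The constraints are consistent.

From the given relations:
  DF = KM = 12

Step 1: From KM = 12, MI = 4, and ∠KMI = 120°, by the law of cosines:
  KI² = KM² + MI² - 2·KM·MI·cos(120°) = 144 + 16 + 48 = 208
  KI = 4·√13

Step 2: From FK = 14, KG = 7, and ∠FKG = 90°, by the law of cosines:
  FG² = FK² + KG² - 2·FK·KG·cos(90°) = 196 + 49 - 0 = 245
  FG = 7·√5

Step 3: From MF = 10, FD = 12, and ∠MFD = 120°, by the law of cosines:
  MD² = MF² + FD² - 2·MF·FD·cos(120°) = 100 + 144 + 120 = 364
  MD = 2·√91

Step 4: From KF = 14, KM = 12, FM = 10, by the inverse law of cosines:
  cos(∠FKM) = (KF² + KM² - FM²) / (2·KF·KM)
  ∠FKM = 44.42°

Step 5: From FK = 14, FM = 10, KM = 12, by the inverse law of cosines:
  cos(∠KFM) = (FK² + FM² - KM²) / (2·FK·FM)
  ∠KFM = 57.12°

Step 6: From MF = 10, MK = 12, FK = 14, by the inverse law of cosines:
  cos(∠FMK) = (MF² + MK² - FK²) / (2·MF·MK)
  ∠FMK = 78.46°

Step 7: From KI = 4·√13, KM = 12, IM = 4, by the inverse law of cosines:
  cos(∠IKM) = (KI² + KM² - IM²) / (2·KI·KM)
  ∠IKM = 13.9°

Step 8: From FG = 7·√5, FK = 14, GK = 7, by the inverse law of cosines:
  cos(∠GFK) = (FG² + FK² - GK²) / (2·FG·FK)
  ∠GFK = 26.57°

Step 9: From MD = 2·√91, MF = 10, DF = 12, by the inverse law of cosines:
  cos(∠DMF) = (MD² + MF² - DF²) / (2·MD·MF)
  ∠DMF = 33°

Step 10: From DF = 12, DM = 2·√91, FM = 10, by the inverse law of cosines:
  cos(∠FDM) = (DF² + DM² - FM²) / (2·DF·DM)
  ∠FDM = 27°

Step 11: From GF = 7·√5, GK = 7, FK = 14, by the inverse law of cosines:
  cos(∠FGK) = (GF² + GK² - FK²) / (2·GF·GK)
  ∠FGK = 63.43°

Step 12: From IK = 4·√13, IM = 4, KM = 12, by the inverse law of cosines:
  cos(∠KIM) = (IK² + IM² - KM²) / (2·IK·IM)
  ∠KIM = 46.1°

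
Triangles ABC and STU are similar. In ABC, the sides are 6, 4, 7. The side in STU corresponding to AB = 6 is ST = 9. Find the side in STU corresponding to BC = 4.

Similar triangles have proportional sides. Setting up the proportion:
ST / AB = TU / BC
9 / 6 = TU / 4
TU = 4 * 9 / 6 = 6.

6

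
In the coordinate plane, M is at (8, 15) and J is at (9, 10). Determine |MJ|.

d = sqrt((1)^2 + (-5)^2) = sqrt(26)

sqrt(26)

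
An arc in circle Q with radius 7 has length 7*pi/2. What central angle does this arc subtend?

θ = 360 × 7*pi/2 / (2π × 7) = 90° (rearranging arc length formula).

90°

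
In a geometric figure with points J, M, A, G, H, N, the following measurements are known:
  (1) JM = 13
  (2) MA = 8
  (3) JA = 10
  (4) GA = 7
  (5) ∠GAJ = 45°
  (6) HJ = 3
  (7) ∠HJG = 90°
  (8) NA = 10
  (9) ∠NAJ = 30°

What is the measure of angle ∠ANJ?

Step 1: By the law of cosines on triangle NAJ: NJ² = 10² + 10² − 2·10·10·cos(30°) = 26.79, so NJ ≈ 5.18.
Step 2: By the inverse law of cosines on triangle ANJ: cos(∠ANJ) = (10² + 5.18² − 10²) / (2·10·5.18) = 26.79/103.53 = 0.2588, so ∠ANJ = 75°.

Therefore, the measure of angle ∠ANJ = 75°.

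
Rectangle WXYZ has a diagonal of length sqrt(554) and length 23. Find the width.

b = sqrt(d^2 - a^2) = sqrt(554 - 529) = sqrt(25) = 5

5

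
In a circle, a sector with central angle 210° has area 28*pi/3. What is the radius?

The sector covers 210°/360° = 7/12 of the full circle.
Full circle area = 28*pi/3 / 7/12 = 16*pi.
Since full area = πr², we get r² = 16*pi/π = 16, so r = 4.

4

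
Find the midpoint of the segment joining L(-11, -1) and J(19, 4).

The midpoint is the point halfway along the segment.
Move half the horizontal distance: -11 + (19 - -11)/2 = -11 + 30/2 = 4
Move half the vertical distance: -1 + (4 - -1)/2 = -1 + 5/2 = 3/2
Midpoint = (4, 3/2)

(4, 3/2)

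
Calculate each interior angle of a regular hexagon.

Each interior angle of a regular n-gon is (n - 2) * 180 / n.
For n = 6: (6 - 2) * 180 / 6 = 720/6 = 120 degrees.

120 degrees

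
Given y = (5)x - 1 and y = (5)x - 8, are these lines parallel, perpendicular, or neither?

Slope of line 1: m1 = 5
Slope of line 2: m2 = 5
Since m1 = m2 = 5, the lines are parallel.

Parallel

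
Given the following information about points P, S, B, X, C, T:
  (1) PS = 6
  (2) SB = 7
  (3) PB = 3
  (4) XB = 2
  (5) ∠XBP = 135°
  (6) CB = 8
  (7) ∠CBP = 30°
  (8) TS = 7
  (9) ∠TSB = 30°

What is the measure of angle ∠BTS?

Step 1: By the law of cosines on triangle TSB: TB² = 7² + 7² − 2·7·7·cos(30°) = 13.13, so TB ≈ 3.62.
Step 2: By the inverse law of cosines on triangle BTS: cos(∠BTS) = (3.62² + 7² − 7²) / (2·3.62·7) = 13.13/50.73 = 0.2588, so ∠BTS = 75°.

Therefore, the measure of angle ∠BTS = 75°.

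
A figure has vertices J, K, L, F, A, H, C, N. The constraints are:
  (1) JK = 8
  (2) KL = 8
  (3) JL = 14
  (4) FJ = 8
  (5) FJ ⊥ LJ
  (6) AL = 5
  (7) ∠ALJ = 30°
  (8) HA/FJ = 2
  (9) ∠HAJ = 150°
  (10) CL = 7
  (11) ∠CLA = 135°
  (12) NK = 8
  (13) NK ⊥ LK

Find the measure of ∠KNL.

Step 1: By the law of cosines on triangle NKL: NL² = 8² + 8² − 2·8·8·cos(90°) = 128, so NL = 8·√2.
Step 2: By the inverse law of cosines on triangle KNL: cos(∠KNL) = (8² + (8·√2)² − 8²) / (2·8·8·√2) = 128/181.02 = 0.7071, so ∠KNL = 45°.

Therefore, the measure of angle ∠KNL = 45°.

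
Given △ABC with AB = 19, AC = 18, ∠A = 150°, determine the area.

Area = (1/2) * AB * AC * sin(A)
Area = (1/2) * 19 * 18 * sin(150°)
Area = (1/2) * 19 * 18 * 1/2
Area = 171/2

171/2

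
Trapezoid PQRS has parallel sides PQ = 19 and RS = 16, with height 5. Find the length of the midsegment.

The midsegment (median) of a trapezoid connects the midpoints of the non-parallel sides.
Its length is the average of the two bases: (19 + 16) / 2 = 35/2.

35/2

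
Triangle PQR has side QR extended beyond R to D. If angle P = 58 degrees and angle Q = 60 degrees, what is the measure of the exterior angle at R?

Exterior angle = 58 + 60 = 118 degrees (exterior angle theorem).

118 degrees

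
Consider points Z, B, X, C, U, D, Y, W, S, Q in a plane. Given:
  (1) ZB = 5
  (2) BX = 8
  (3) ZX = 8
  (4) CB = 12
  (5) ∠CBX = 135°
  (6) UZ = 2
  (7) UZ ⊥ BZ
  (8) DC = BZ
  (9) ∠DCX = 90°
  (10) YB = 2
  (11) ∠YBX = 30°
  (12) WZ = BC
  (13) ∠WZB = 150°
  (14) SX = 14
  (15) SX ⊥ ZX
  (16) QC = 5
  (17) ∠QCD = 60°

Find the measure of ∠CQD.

From the given relations: DC = BZ = 5.
Step 1: By the law of cosines on triangle QCD: QD² = 5² + 5² − 2·5·5·cos(60°) = 25, so QD = 5.
Step 2: By the inverse law of cosines on triangle CQD: cos(∠CQD) = (5² + 5² − 5²) / (2·5·5) = 25/50 = 0.5, so ∠CQD = 60°.

Therefore, the measure of angle ∠CQD = 60°.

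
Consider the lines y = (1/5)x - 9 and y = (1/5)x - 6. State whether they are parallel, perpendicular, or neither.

Slope of line 1: m1 = 1/5
Slope of line 2: m2 = 1/5
Two lines are parallel if and only if they have equal slopes (or both are vertical).
Here m1 = m2 = 1/5, confirming the lines are parallel.

Parallel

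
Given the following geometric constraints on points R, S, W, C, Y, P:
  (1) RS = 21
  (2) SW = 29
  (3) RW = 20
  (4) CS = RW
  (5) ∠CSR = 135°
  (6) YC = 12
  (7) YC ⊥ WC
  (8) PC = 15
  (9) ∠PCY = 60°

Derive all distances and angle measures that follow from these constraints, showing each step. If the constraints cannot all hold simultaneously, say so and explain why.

The constraints are consistent.

From the given relations:
  CS = RW = 20

Step 1: From RS = 21, SC = 20, and ∠RSC = 135°, by the law of cosines:
  RC² = RS² + SC² - 2·RS·SC·cos(135°) = 441 + 400 + 594 = 1435
  RC ≈ 37.88

Step 2: From YC = 12, CP = 15, and ∠YCP = 60°, by the law of cosines:
  YP² = YC² + CP² - 2·YC·CP·cos(60°) = 144 + 225 - 180 = 189
  YP = 3·√21

Step 3: From RS = 21, RW = 20, SW = 29, by the inverse law of cosines:
  cos(∠SRW) = (RS² + RW² - SW²) / (2·RS·RW)
  ∠SRW = 90°

Step 4: From SR = 21, SW = 29, RW = 20, by the inverse law of cosines:
  cos(∠RSW) = (SR² + SW² - RW²) / (2·SR·SW)
  ∠RSW = 43.6°

Step 5: From WR = 20, WS = 29, RS = 21, by the inverse law of cosines:
  cos(∠RWS) = (WR² + WS² - RS²) / (2·WR·WS)
  ∠RWS = 46.4°

Step 6: From RC = 37.88, RS = 21, CS = 20, by the inverse law of cosines:
  cos(∠CRS) = (RC² + RS² - CS²) / (2·RC·RS)
  ∠CRS = 21.92°

Step 7: From CR = 37.88, CS = 20, RS = 21, by the inverse law of cosines:
  cos(∠RCS) = (CR² + CS² - RS²) / (2·CR·CS)
  ∠RCS = 23.08°

Step 8: From YC = 12, YP = 3·√21, CP = 15, by the inverse law of cosines:
  cos(∠CYP) = (YC² + YP² - CP²) / (2·YC·YP)
  ∠CYP = 70.89°

Step 9: From PC = 15, PY = 3·√21, CY = 12, by the inverse law of cosines:
  cos(∠CPY) = (PC² + PY² - CY²) / (2·PC·PY)
  ∠CPY = 49.11°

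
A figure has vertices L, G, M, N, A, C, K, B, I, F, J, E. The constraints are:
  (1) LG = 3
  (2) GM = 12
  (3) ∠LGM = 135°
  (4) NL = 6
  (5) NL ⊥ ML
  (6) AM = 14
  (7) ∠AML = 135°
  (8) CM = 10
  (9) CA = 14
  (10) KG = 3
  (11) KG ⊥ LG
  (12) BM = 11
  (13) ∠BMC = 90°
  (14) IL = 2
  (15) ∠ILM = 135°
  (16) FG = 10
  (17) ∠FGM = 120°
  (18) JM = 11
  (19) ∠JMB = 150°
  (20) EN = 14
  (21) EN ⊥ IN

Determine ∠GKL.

Step 1: By the law of cosines on triangle KGL: KL² = 3² + 3² − 2·3·3·cos(90°) = 18, so KL = 3·√2.
Step 2: By the inverse law of cosines on triangle GKL: cos(∠GKL) = (3² + (3·√2)² − 3²) / (2·3·3·√2) = 18/25.46 = 0.7071, so ∠GKL = 45°.

Therefore, the measure of angle ∠GKL = 45°.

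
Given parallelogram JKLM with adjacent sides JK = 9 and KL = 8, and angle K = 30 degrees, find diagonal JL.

Law of cosines: d^2 = 9^2 + 8^2 - 2(9)(8)cos(30°) = 145 - 72*sqrt(3), so d = sqrt(145 - 72*sqrt(3)).

sqrt(145 - 72*sqrt(3))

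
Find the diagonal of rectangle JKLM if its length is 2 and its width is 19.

d = sqrt(2^2 + 19^2) = sqrt(365)

sqrt(365)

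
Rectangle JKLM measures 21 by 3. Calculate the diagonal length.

d = sqrt(21^2 + 3^2) = sqrt(450) = 15*sqrt(2)

15*sqrt(2)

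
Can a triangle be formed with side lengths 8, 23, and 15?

Check the triangle inequality: 8 + 15 = 23 ≤ 23.
Since the sum of two sides does not exceed the third, no triangle can be formed.

No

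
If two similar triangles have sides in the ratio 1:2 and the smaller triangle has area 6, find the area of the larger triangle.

Area ratio = (1/2)^2 = 1/4. Area of the larger triangle = 6 * 4/1 = 24.

24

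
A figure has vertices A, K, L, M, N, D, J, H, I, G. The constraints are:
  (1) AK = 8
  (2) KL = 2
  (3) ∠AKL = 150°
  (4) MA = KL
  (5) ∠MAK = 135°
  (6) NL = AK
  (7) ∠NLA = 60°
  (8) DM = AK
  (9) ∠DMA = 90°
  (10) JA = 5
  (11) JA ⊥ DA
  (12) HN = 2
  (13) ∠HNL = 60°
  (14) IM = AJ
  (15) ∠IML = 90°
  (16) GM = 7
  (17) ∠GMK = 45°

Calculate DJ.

From the given relations: DM = AK = 8; MA = KL = 2.
Step 1: By the law of cosines on triangle DMA: DA² = 8² + 2² − 2·8·2·cos(90°) = 68, so DA = 2·√17.
Step 2: By the law of cosines on triangle DAJ: DJ² = (2·√17)² + 5² − 2·2·√17·5·cos(90°) = 93, so DJ = √93.

Therefore, the length of DJ = √93.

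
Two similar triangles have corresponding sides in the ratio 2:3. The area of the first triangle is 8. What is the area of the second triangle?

The ratio of areas of similar triangles = (side ratio)^2.
Side ratio = 2:3, so area ratio = 4:9.
Area of the second triangle / Area of the first triangle = 9/4
Area of the second triangle = 8 * 9/4 = 18

18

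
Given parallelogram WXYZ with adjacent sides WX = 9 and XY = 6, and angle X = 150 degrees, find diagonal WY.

The diagonal of a parallelogram can be found by treating two adjacent sides and the diagonal as a triangle.
Applying the law of cosines with sides 9, 6 and included angle 150°:
d^2 = 81 + 36 - 108*cos(150°) = 54*sqrt(3) + 117
d = 3*sqrt(6*sqrt(3) + 13)

3*sqrt(6*sqrt(3) + 13)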